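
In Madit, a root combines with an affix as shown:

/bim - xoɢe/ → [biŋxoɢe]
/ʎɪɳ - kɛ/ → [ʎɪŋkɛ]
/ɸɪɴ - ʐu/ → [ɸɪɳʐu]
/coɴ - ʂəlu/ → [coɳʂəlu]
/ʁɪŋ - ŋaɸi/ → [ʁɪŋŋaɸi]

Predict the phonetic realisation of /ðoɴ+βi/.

The data show regressive place assimilation: /m/ → [ŋ] before /x/; /ɳ/ → [ŋ] before /k/; /ɴ/ → [ɳ] before /ʐ/; /ɴ/ → [ɳ] before /ʂ/. In each pair only place changes, matching the following consonant, while manner and voice stay constant.
No alternation appears in [ʁɪŋŋaɸi]: there the adjacent consonants already agree in place (/ŋ/ and /ŋ/ are both velar), so this form is consistent with the same rule.
/ɴ/ is a voiced uvular nasal. The following trigger /β/ is bilabial, so /ɴ/ must become bilabial as well.
Changing only its place to bilabial gives [m] — the voiced bilabial nasal.

[ðomβi]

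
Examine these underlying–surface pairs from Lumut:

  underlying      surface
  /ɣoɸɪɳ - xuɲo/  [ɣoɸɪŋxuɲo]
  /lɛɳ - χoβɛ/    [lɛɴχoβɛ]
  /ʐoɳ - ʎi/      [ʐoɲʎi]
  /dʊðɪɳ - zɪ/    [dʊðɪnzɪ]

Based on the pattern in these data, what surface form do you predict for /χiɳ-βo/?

The data show regressive place assimilation: /ɳ/ → [ŋ] before /x/; /ɳ/ → [ɴ] before /χ/; /ɳ/ → [ɲ] before /ʎ/; /ɳ/ → [n] before /z/. In each pair only place changes, matching the following consonant, while manner and voice stay constant.
/ɳ/ is a voiced retroflex nasal. The following trigger /β/ is bilabial, so /ɳ/ must become bilabial as well.
The voiced bilabial nasal is [m], so /ɳ/ → [m].

[χimβo]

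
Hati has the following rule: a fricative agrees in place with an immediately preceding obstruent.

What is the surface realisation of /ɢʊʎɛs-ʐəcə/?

[ɢʊʎɛszəcə]

The rule targets /ʐ/ (voiced retroflex fricative), which sits after the trigger /s/ (alveolar).
Changing only its place to alveolar gives [z] — the voiced alveolar fricative.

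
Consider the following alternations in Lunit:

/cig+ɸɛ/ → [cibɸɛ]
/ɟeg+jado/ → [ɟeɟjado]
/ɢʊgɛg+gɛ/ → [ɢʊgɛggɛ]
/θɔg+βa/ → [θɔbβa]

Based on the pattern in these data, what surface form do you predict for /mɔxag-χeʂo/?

[mɔxaɢχeʂo]

The data show regressive place assimilation: /g/ → [b] before /ɸ/; /g/ → [ɟ] before /j/; /g/ → [b] before /β/. In each pair only place changes, matching the following consonant, while manner and voice stay constant.
No alternation appears in [ɢʊgɛggɛ]: there the adjacent consonants already agree in place (/g/ and /g/ are both velar), so this form is consistent with the same rule.
The rule targets /g/ (voiced velar stop), which sits before the trigger /χ/ (uvular).
Changing only its place to uvular gives [ɢ] — the voiced uvular stop.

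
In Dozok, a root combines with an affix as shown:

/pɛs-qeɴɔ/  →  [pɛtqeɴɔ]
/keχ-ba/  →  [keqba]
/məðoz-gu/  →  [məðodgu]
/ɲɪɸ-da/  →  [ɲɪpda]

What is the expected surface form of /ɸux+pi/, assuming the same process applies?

[ɸukpi]

The data show regressive manner assimilation: /s/ → [t] before /q/; /χ/ → [q] before /b/; /z/ → [d] before /g/; /ɸ/ → [p] before /d/. In each pair only manner changes, matching the following consonant, while place and voice stay constant.
/x/ is a voiceless velar fricative. The following trigger /p/ is a stop, so /x/ must become a stop as well.
A voiceless velar stop is [k], so the surface segment is [k].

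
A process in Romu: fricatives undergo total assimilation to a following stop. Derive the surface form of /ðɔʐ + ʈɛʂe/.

/ʐ/ is the segment targeted by the rule; it sits immediately before /ʈ/, so it assimilates completely and surfaces as [ʈ].

[ðɔʈʈɛʂe]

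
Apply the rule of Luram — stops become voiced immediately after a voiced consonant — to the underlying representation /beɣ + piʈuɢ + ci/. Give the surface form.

[beɣbiʈuɢɟi]

The rule targets /p/ (voiceless bilabial stop), which sits after the trigger /ɣ/ (voiced).
A voiced bilabial stop is [b], so the surface segment is [b].
The same rule applies at the second boundary: /c/ → [ɟ] next to /ɢ/.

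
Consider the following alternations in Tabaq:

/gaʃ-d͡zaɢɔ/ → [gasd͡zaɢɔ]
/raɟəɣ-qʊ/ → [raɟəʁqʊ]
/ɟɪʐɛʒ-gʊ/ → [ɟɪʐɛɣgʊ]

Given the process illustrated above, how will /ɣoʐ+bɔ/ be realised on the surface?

[ɣoβbɔ]

The data show regressive place assimilation: /ʃ/ → [s] before /d͡z/; /ɣ/ → [ʁ] before /q/; /ʒ/ → [ɣ] before /g/. In each pair only place changes, matching the following consonant, while manner and voice stay constant.
/ʐ/ is a voiced retroflex fricative. The following trigger /b/ is bilabial, so /ʐ/ must become bilabial as well.
A voiced bilabial fricative is [β], so the surface segment is [β].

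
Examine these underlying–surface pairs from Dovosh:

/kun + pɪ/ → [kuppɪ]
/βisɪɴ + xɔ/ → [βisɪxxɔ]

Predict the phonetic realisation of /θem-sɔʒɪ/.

[θessɔʒɪ]

The data show regressive total assimilation (/n/ → [p] before /p/; /ɴ/ → [x] before /x/): in every case the target segment becomes identical to its following neighbour, copying more than a single feature.
/m/ is the segment targeted by the rule; it sits immediately before /s/, so it assimilates completely and surfaces as [s].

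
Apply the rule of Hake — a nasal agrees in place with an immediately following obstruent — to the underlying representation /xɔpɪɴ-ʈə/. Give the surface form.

The rule targets /ɴ/ (voiced uvular nasal), which sits before the trigger /ʈ/ (retroflex).
Changing only its place to retroflex gives [ɳ] — the voiced retroflex nasal.

[xɔpɪɳʈə]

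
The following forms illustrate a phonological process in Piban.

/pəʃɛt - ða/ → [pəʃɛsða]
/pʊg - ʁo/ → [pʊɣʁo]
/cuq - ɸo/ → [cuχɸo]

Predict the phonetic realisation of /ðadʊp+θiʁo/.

The data show regressive manner assimilation: /t/ → [s] before /ð/; /g/ → [ɣ] before /ʁ/; /q/ → [χ] before /ɸ/. In each pair only manner changes, matching the following consonant, while place and voice stay constant.
/p/ is a voiceless bilabial stop. The following trigger /θ/ is a fricative, so /p/ must become a fricative as well.
Changing only its manner to fricative gives [ɸ] — the voiceless bilabial fricative.

[ðadʊɸθiʁo]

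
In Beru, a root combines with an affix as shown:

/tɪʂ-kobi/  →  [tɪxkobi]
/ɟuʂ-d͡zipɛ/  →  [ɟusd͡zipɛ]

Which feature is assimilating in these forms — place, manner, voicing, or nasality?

Comparing underlying and surface forms, /ʂ/ → [x] is the alternation; the neighbouring /k/ is constant.
The change retroflex → velar matches the place of the following /k/, identifying this as place assimilation.
The other alternating form patterns the same way: /ʂ/ → [s] before /d͡z/ (retroflex → alveolar, matching alveolar) — only place changes, and always toward the following segment.

place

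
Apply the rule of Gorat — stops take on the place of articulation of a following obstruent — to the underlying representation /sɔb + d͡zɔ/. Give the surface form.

The rule targets /b/ (voiced bilabial stop), which sits before the trigger /d͡z/ (alveolar).
The voiced alveolar stop is [d], so /b/ → [d].

[sɔdd͡zɔ]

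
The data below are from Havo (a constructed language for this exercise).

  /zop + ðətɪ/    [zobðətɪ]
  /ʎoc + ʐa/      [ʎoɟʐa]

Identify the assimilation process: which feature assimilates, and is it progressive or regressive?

The segment that alternates is /p/, which surfaces as [b] when adjacent to /ð/.
The change voiceless → voiced matches the voicing of the following /ð/, identifying this as voicing assimilation.
Place and manner are unchanged, so the assimilation is partial, not total.
The same holds elsewhere in the data: /c/ → [ɟ] before /ʐ/ (voiceless → voiced, matching voiced) — only voicing changes, and always toward the following segment.
The trigger is the following segment, so the direction is regressive (anticipatory).

regressive voicing assimilation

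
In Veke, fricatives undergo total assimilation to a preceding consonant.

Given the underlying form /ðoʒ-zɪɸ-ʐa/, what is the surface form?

/z/ is the segment targeted by the rule; it sits immediately after /ʒ/, so it assimilates completely and surfaces as [ʒ].
The same rule applies at the second boundary: /ʐ/ → [ɸ] next to /ɸ/.

[ðoʒʒɪɸɸa]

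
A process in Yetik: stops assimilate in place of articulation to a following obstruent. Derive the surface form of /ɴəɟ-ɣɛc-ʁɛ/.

[ɴəgɣɛqʁɛ]

The rule targets /ɟ/ (voiced palatal stop), which sits before the trigger /ɣ/ (velar).
The voiced velar stop is [g], so /ɟ/ → [g].
The same rule applies at the second boundary: /c/ → [q] next to /ʁ/.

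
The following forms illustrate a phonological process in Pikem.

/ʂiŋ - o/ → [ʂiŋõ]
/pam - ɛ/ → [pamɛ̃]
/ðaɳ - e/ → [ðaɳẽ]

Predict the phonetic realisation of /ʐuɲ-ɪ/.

[ʐuɲɪ̃]

The data show progressive nasality assimilation (vowel nasalisation): /o/ → [õ] after /ŋ/; /ɛ/ → [ɛ̃] after /m/; /e/ → [ẽ] after /ɳ/ — a vowel is nasalised by an immediately preceding nasal consonant.
The vowel /ɪ/ is adjacent to the preceding nasal /ɲ/, so it acquires [+nasal] and surfaces as [ɪ̃].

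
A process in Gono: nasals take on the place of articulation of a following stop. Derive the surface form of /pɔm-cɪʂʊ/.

[pɔɲcɪʂʊ]

The rule targets /m/ (voiced bilabial nasal), which sits before the trigger /c/ (palatal).
The voiced palatal nasal is [ɲ], so /m/ → [ɲ].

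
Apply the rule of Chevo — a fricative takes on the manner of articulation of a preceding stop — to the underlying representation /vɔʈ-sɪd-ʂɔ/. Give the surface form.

[vɔʈtɪdʈɔ]

/s/ is a voiceless alveolar fricative. The preceding trigger /ʈ/ is a stop, so /s/ must become a stop as well.
The voiceless alveolar stop is [t], so /s/ → [t].
At the second juncture, /ʂ/ likewise becomes [ʈ] adjacent to /d/.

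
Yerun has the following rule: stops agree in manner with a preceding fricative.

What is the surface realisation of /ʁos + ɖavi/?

/ɖ/ is a voiced retroflex stop. The preceding trigger /s/ is a fricative, so /ɖ/ must become a fricative as well.
A voiced retroflex fricative is [ʐ], so the surface segment is [ʐ].

[ʁosʐavi]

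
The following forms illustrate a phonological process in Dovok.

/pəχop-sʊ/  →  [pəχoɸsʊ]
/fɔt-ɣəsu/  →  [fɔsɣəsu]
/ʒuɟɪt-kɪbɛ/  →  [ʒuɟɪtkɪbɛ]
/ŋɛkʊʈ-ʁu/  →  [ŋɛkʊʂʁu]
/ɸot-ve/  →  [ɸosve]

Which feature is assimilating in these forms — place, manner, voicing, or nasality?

manner

Comparing underlying and surface forms, /p/ → [ɸ] is the alternation; the neighbouring /s/ is constant.
The change stop → fricative matches the manner of the following /s/, identifying this as manner assimilation.
The other alternating forms pattern the same way: /t/ → [s] before /ɣ/ (stop → fricative, matching a fricative); /ʈ/ → [ʂ] before /ʁ/ (stop → fricative, matching a fricative); /t/ → [s] before /v/ (stop → fricative, matching a fricative) — only manner changes, and always toward the following segment.
Nothing changes in [ʒuɟɪtkɪbɛ]: there the adjacent consonants already agree in manner (/t/ and /k/ are both stops), so this form is consistent with the same rule.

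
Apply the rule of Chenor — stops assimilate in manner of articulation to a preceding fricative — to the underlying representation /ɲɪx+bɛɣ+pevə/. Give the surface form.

The rule targets /b/ (voiced bilabial stop), which sits after the trigger /x/ (fricative).
A voiced bilabial fricative is [β], so the surface segment is [β].
At the second juncture, /p/ likewise becomes [ɸ] adjacent to /ɣ/.

[ɲɪxβɛɣɸevə]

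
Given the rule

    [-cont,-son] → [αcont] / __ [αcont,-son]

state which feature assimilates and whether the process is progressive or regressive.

regressive manner assimilation

The shared variable α links the value of [cont] on the target to that of the neighbouring obstruent. [cont] distinguishes stops from fricatives — a manner-of-articulation feature — so this is manner assimilation.
The conditioning segment sits to the right of the focus bar, meaning the trigger follows the segment that changes — regressive assimilation.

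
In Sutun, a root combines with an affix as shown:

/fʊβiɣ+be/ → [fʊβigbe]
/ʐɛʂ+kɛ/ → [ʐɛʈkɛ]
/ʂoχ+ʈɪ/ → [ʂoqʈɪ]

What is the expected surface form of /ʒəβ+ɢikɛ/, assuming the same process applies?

The data show regressive manner assimilation: /ɣ/ → [g] before /b/; /ʂ/ → [ʈ] before /k/; /χ/ → [q] before /ʈ/. In each pair only manner changes, matching the following consonant, while place and voice stay constant.
The rule targets /β/ (voiced bilabial fricative), which sits before the trigger /ɢ/ (stop).
Changing only its manner to stop gives [b] — the voiced bilabial stop.

[ʒəbɢikɛ]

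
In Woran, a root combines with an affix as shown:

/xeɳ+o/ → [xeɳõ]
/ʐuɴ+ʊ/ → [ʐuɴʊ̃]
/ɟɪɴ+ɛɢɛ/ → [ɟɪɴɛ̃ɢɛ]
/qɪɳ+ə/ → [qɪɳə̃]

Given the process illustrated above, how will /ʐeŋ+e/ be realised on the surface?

The data show progressive nasality assimilation (vowel nasalisation): /o/ → [õ] after /ɳ/; /ʊ/ → [ʊ̃] after /ɴ/; /ɛ/ → [ɛ̃] after /ɴ/; /ə/ → [ə̃] after /ɳ/ — a vowel is nasalised by an immediately preceding nasal consonant.
/e/ sits next to the nasal /ŋ/ and is therefore nasalised to [ẽ].

[ʐeŋẽ]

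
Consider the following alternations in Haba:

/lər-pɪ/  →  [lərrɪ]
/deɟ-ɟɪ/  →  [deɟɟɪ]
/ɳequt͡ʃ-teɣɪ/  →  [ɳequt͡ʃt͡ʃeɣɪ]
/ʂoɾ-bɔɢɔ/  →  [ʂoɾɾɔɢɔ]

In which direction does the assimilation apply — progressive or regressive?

progressive

The segment that alternates is /p/, which surfaces as [r] when adjacent to /r/.
The output [r] is identical to the trigger /r/ — every feature (place, manner, voicing) has been copied — so this is total assimilation.
The remaining alternations confirm this: /t/ → [t͡ʃ] after /t͡ʃ/; /b/ → [ɾ] after /ɾ/ — in each case the output is a copy of the preceding consonant.
In [deɟɟɪ] the two consonants at the boundary are already identical (/ɟ/ + /ɟ/), so the rule applies vacuously and nothing changes.
Since the segment that changes follows the conditioning segment, the assimilation is progressive.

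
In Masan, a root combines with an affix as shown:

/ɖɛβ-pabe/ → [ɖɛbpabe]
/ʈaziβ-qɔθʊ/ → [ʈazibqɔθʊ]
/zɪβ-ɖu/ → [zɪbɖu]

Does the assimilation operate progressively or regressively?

regressive

Underlying /β/ is realised as [b] next to /p/; /p/ itself does not change.
/β/ is a fricative while /p/ is a stop; the output [b] is a stop, matching the trigger — so the feature that spreads is manner.
Checking the remaining alternations: /β/ → [b] before /q/ (fricative → stop, matching a stop); /β/ → [b] before /ɖ/ (fricative → stop, matching a stop) — only manner changes, and always toward the following segment.
The trigger is the following segment, so the direction is regressive (anticipatory).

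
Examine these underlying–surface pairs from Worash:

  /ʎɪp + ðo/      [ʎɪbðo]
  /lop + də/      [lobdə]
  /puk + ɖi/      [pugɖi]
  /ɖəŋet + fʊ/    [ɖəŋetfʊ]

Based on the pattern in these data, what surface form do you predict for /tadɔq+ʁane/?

The data show regressive voicing assimilation: /p/ → [b] before /ð/; /p/ → [b] before /d/; /k/ → [g] before /ɖ/. In each pair only voicing changes, matching the following consonant, while place and manner stay constant.
Nothing changes in [ɖəŋetfʊ]: there the adjacent consonants already agree in voicing (/t/ and /f/ are both voiceless), so this form is consistent with the same rule.
/q/ is a voiceless uvular stop. The following trigger /ʁ/ is voiced, so /q/ must become voiced as well.
The voiced uvular stop is [ɢ], so /q/ → [ɢ].

[tadɔɢʁane]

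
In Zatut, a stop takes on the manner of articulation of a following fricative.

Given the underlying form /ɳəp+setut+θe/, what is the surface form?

[ɳəɸsetusθe]

/p/ is a voiceless bilabial stop. The following trigger /s/ is a fricative, so /p/ must become a fricative as well.
The voiceless bilabial fricative is [ɸ], so /p/ → [ɸ].
At the second juncture, /t/ likewise becomes [s] adjacent to /θ/.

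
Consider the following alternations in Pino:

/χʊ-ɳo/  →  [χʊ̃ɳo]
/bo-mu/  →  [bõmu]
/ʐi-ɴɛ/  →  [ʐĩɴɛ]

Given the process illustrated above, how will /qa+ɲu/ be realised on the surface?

The data show regressive nasality assimilation (vowel nasalisation): /ʊ/ → [ʊ̃] before /ɳ/; /o/ → [õ] before /m/; /i/ → [ĩ] before /ɴ/ — a vowel is nasalised by an immediately following nasal consonant.
The vowel /a/ is adjacent to the following nasal /ɲ/, so it acquires [+nasal] and surfaces as [ã].

[qãɲu]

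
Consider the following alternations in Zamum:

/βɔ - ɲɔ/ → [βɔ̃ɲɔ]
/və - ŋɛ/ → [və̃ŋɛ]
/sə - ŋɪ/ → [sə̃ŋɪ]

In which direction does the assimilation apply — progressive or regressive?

The vowel /ɔ/ surfaces as nasalised [ɔ̃] next to the following nasal /ɲ/ — it has acquired the [+nasal] feature of its neighbour.
Likewise in the remaining data: /ə/ → [ə̃] before /ŋ/ — each time a vowel is nasalised next to a following nasal.
Because the conditioning nasal is to the right of the vowel that changes, the process is regressive (anticipatory).

regressive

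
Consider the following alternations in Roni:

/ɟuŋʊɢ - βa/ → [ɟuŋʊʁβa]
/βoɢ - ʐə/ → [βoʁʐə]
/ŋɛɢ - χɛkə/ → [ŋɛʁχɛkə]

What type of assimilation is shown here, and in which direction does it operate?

regressive manner assimilation

Underlying /ɢ/ is realised as [ʁ] next to /β/; /β/ itself does not change.
The change stop → fricative matches the manner of the following /β/, identifying this as manner assimilation.
Place and voice are unchanged, so the assimilation is partial, not total.
The other alternating forms pattern the same way: /ɢ/ → [ʁ] before /ʐ/ (stop → fricative, matching a fricative); /ɢ/ → [ʁ] before /χ/ (stop → fricative, matching a fricative) — only manner changes, and always toward the following segment.
The trigger is the following segment, so the direction is regressive (anticipatory).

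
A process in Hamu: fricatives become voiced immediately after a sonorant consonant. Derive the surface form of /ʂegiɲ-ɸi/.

The rule targets /ɸ/ (voiceless bilabial fricative), which sits after the trigger /ɲ/ (voiced).
A voiced bilabial fricative is [β], so the surface segment is [β].

[ʂegiɲβi]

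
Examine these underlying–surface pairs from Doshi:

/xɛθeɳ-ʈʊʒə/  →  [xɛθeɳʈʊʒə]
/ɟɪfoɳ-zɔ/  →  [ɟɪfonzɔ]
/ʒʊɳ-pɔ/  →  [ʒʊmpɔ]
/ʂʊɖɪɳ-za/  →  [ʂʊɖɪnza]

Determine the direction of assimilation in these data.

regressive

Comparing underlying and surface forms, /ɳ/ → [n] is the alternation; the neighbouring /z/ is constant.
/ɳ/ is retroflex while /z/ is alveolar; the output [n] is alveolar, matching the trigger — so the feature that spreads is place.
The other alternating form patterns the same way: /ɳ/ → [m] before /p/ (retroflex → bilabial, matching bilabial) — only place changes, and always toward the following segment.
No alternation appears in [xɛθeɳʈʊʒə]: there the adjacent consonants already agree in place (/ɳ/ and /ʈ/ are both retroflex), so this form is consistent with the same rule.
Since the segment that changes precedes the conditioning segment, the assimilation is regressive.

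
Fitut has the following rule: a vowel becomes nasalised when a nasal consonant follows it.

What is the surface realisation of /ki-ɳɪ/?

The vowel /i/ is adjacent to the following nasal /ɳ/, so it acquires [+nasal] and surfaces as [ĩ].

[kĩɳɪ]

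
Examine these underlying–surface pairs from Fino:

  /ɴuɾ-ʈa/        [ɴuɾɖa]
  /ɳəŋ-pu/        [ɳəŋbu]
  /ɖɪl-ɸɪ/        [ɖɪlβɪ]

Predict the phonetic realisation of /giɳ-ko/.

[giɳgo]

The data show progressive voicing assimilation: /ʈ/ → [ɖ] after /ɾ/; /p/ → [b] after /ŋ/; /ɸ/ → [β] after /l/. In each pair only voicing changes, matching the preceding consonant, while place and manner stay constant.
/k/ is a voiceless velar stop. The preceding trigger /ɳ/ is voiced, so /k/ must become voiced as well.
Changing only its voicing to voiced gives [g] — the voiced velar stop.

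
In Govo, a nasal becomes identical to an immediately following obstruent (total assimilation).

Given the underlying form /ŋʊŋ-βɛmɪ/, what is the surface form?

[ŋʊββɛmɪ]

/ŋ/ is the segment targeted by the rule; it sits immediately before /β/, so it assimilates completely and surfaces as [β].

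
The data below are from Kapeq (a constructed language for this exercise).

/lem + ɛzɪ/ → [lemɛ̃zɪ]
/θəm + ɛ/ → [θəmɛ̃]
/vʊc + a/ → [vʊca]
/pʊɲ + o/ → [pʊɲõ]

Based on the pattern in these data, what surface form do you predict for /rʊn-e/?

[rʊnẽ]

The data show progressive nasality assimilation (vowel nasalisation): /ɛ/ → [ɛ̃] after /m/; /o/ → [õ] after /ɲ/ — a vowel is nasalised by an immediately preceding nasal consonant.
No change occurs in [vʊca] because the vowel at the boundary is adjacent to an oral consonant, not a nasal (/a/ next to /c/).
/e/ sits next to the nasal /n/ and is therefore nasalised to [ẽ].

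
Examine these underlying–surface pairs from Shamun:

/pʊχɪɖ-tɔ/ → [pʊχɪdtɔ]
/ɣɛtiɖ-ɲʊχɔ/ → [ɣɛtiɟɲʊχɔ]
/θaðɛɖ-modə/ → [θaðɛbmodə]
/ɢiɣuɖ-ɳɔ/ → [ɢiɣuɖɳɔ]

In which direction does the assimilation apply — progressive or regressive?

Underlying /ɖ/ is realised as [d] next to /t/; /t/ itself does not change.
The change retroflex → alveolar matches the place of the following /t/, identifying this as place assimilation.
The same holds elsewhere in the data: /ɖ/ → [ɟ] before /ɲ/ (retroflex → palatal, matching palatal); /ɖ/ → [b] before /m/ (retroflex → bilabial, matching bilabial) — only place changes, and always toward the following segment.
Nothing changes in [ɢiɣuɖɳɔ]: there the adjacent consonants already agree in place (/ɖ/ and /ɳ/ are both retroflex), so this form is consistent with the same rule.
The trigger is the following segment, so the direction is regressive (anticipatory).

regressive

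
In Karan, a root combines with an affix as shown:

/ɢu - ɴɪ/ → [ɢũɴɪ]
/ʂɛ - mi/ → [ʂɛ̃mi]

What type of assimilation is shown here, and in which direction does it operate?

The vowel /u/ surfaces as nasalised [ũ] next to the following nasal /ɴ/ — it has acquired the [+nasal] feature of its neighbour.
Likewise in the remaining data: /ɛ/ → [ɛ̃] before /m/ — each time a vowel is nasalised next to a following nasal.
Because the conditioning nasal is to the right of the vowel that changes, the process is regressive (anticipatory).

regressive nasality assimilation (vowel nasalisation)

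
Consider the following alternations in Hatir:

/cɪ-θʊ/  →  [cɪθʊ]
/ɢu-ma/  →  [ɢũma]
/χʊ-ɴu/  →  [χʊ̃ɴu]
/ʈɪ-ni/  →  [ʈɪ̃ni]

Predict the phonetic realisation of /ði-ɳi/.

The data show regressive nasality assimilation (vowel nasalisation): /u/ → [ũ] before /m/; /ʊ/ → [ʊ̃] before /ɴ/; /ɪ/ → [ɪ̃] before /n/ — a vowel is nasalised by an immediately following nasal consonant.
No change occurs in [cɪθʊ] because the vowel at the boundary is adjacent to an oral consonant, not a nasal (/ɪ/ next to /θ/).
The vowel /i/ is adjacent to the following nasal /ɳ/, so it acquires [+nasal] and surfaces as [ĩ].

[ðĩɳi]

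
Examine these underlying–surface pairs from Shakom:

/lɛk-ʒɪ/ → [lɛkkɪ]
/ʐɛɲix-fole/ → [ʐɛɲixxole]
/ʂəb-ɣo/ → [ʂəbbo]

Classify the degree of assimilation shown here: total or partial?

Underlying /ʒ/ is realised as [k] next to /k/; /k/ itself does not change.
The output [k] is identical to the trigger /k/ — every feature (place, manner, voicing) has been copied — so this is total assimilation.
The remaining alternations confirm this: /f/ → [x] after /x/; /ɣ/ → [b] after /b/ — in each case the output is a copy of the preceding consonant.

total assimilation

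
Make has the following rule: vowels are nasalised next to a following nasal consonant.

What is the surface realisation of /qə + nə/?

The vowel /ə/ is adjacent to the following nasal /n/, so it acquires [+nasal] and surfaces as [ə̃].

[qə̃nə]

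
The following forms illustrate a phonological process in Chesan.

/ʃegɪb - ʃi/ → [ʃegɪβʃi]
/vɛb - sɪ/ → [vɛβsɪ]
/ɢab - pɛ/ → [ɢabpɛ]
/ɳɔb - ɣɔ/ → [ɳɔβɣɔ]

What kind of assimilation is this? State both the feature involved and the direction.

regressive manner assimilation

Underlying /b/ is realised as [β] next to /ʃ/; /ʃ/ itself does not change.
The change stop → fricative matches the manner of the following /ʃ/, identifying this as manner assimilation.
Place and voice are unchanged, so the assimilation is partial, not total.
The other alternating forms pattern the same way: /b/ → [β] before /s/ (stop → fricative, matching a fricative); /b/ → [β] before /ɣ/ (stop → fricative, matching a fricative) — only manner changes, and always toward the following segment.
Nothing changes in [ɢabpɛ]: there the adjacent consonants already agree in manner (/b/ and /p/ are both stops), so this form is consistent with the same rule.
The trigger is the following segment, so the direction is regressive (anticipatory).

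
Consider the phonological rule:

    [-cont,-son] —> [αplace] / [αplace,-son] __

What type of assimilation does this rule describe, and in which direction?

The shared variable α links the value of the place features (abbreviated [place]) on the target to the same value on the neighbouring segment, so place is the feature that assimilates.
The conditioning segment sits to the left of the focus bar, meaning the trigger precedes the segment that changes — progressive assimilation.

progressive place assimilation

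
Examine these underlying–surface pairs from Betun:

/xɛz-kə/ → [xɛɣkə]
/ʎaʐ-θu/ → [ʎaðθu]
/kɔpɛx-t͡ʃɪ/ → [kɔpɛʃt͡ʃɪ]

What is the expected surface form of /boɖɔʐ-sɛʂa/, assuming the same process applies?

[boɖɔzsɛʂa]

The data show regressive place assimilation: /z/ → [ɣ] before /k/; /ʐ/ → [ð] before /θ/; /x/ → [ʃ] before /t͡ʃ/. In each pair only place changes, matching the following consonant, while manner and voice stay constant.
/ʐ/ is a voiced retroflex fricative. The following trigger /s/ is alveolar, so /ʐ/ must become alveolar as well.
The voiced alveolar fricative is [z], so /ʐ/ → [z].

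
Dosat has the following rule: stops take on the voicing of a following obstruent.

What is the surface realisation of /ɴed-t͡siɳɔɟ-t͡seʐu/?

The rule targets /d/ (voiced alveolar stop), which sits before the trigger /t͡s/ (voiceless).
A voiceless alveolar stop is [t], so the surface segment is [t].
At the second juncture, /ɟ/ likewise becomes [c] adjacent to /t͡s/.

[ɴett͡siɳɔct͡seʐu]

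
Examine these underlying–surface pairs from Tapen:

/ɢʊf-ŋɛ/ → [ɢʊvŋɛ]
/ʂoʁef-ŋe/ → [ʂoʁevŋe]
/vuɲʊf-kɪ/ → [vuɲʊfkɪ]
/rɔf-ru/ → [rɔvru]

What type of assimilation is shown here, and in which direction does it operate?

regressive voicing assimilation

The segment that alternates is /f/, which surfaces as [v] when adjacent to /ŋ/.
The change voiceless → voiced matches the voicing of the following /ŋ/, identifying this as voicing assimilation.
Place and manner are unchanged, so the assimilation is partial, not total.
The same holds elsewhere in the data: /f/ → [v] before /r/ (voiceless → voiced, matching voiced) — only voicing changes, and always toward the following segment.
Nothing changes in [vuɲʊfkɪ]: there the adjacent consonants already agree in voicing (/f/ and /k/ are both voiceless), so this form is consistent with the same rule.
The trigger is the following segment, so the direction is regressive (anticipatory).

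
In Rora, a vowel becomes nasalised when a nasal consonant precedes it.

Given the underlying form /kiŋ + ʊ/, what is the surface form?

The vowel /ʊ/ is adjacent to the preceding nasal /ŋ/, so it acquires [+nasal] and surfaces as [ʊ̃].

[kiŋʊ̃]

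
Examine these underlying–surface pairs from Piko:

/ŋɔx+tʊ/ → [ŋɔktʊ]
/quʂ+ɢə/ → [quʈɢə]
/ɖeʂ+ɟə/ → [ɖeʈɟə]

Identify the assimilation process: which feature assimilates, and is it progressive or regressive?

Comparing underlying and surface forms, /x/ → [k] is the alternation; the neighbouring /t/ is constant.
/x/ is a fricative while /t/ is a stop; the output [k] is a stop, matching the trigger — so the feature that spreads is manner.
Place and voice are unchanged, so the assimilation is partial, not total.
Checking the remaining alternations: /ʂ/ → [ʈ] before /ɢ/ (fricative → stop, matching a stop); /ʂ/ → [ʈ] before /ɟ/ (fricative → stop, matching a stop) — only manner changes, and always toward the following segment.
The trigger is the following segment, so the direction is regressive (anticipatory).

regressive manner assimilation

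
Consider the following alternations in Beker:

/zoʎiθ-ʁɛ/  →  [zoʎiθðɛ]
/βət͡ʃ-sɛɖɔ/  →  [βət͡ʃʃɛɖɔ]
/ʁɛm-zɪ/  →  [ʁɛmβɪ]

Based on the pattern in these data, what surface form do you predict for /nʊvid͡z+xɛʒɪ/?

The data show progressive place assimilation: /ʁ/ → [ð] after /θ/; /s/ → [ʃ] after /t͡ʃ/; /z/ → [β] after /m/. In each pair only place changes, matching the preceding consonant, while manner and voice stay constant.
/x/ is a voiceless velar fricative. The preceding trigger /d͡z/ is alveolar, so /x/ must become alveolar as well.
Changing only its place to alveolar gives [s] — the voiceless alveolar fricative.

[nʊvid͡zsɛʒɪ]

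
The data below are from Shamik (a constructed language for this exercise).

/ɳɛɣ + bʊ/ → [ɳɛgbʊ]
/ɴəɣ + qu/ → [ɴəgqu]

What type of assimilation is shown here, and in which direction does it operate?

regressive manner assimilation

Underlying /ɣ/ is realised as [g] next to /b/; /b/ itself does not change.
/ɣ/ is a fricative while /b/ is a stop; the output [g] is a stop, matching the trigger — so the feature that spreads is manner.
Place and voice are unchanged, so the assimilation is partial, not total.
Checking the remaining alternation: /ɣ/ → [g] before /q/ (fricative → stop, matching a stop) — only manner changes, and always toward the following segment.
The trigger is the following segment, so the direction is regressive (anticipatory).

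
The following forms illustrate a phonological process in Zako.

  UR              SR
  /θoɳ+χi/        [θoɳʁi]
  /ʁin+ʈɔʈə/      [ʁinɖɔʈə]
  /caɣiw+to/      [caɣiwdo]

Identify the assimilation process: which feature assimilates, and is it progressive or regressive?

The segment that alternates is /χ/, which surfaces as [ʁ] when adjacent to /ɳ/.
The change voiceless → voiced matches the voicing of the preceding /ɳ/, identifying this as voicing assimilation.
Place and manner are unchanged, so the assimilation is partial, not total.
Checking the remaining alternations: /ʈ/ → [ɖ] after /n/ (voiceless → voiced, matching voiced); /t/ → [d] after /w/ (voiceless → voiced, matching voiced) — only voicing changes, and always toward the preceding segment.
The trigger is the preceding segment, so the direction is progressive (perseverative).

progressive voicing assimilation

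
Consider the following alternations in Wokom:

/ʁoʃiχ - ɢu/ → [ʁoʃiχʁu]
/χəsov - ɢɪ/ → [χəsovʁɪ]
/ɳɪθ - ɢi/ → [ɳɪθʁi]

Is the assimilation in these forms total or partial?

Underlying /ɢ/ is realised as [ʁ] next to /χ/; /χ/ itself does not change.
/ɢ/ is a stop while /χ/ is a fricative; the output [ʁ] is a fricative, matching the trigger — so the feature that spreads is manner.
Place and voice are unchanged, so the assimilation is partial, not total.
Checking the remaining alternations: /ɢ/ → [ʁ] after /v/ (stop → fricative, matching a fricative); /ɢ/ → [ʁ] after /θ/ (stop → fricative, matching a fricative) — only manner changes, and always toward the preceding segment.

partial assimilation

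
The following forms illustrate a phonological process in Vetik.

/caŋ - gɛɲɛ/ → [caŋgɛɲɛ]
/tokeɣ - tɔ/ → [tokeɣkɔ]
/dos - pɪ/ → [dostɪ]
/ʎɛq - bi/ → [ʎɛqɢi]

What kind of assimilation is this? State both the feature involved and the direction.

Underlying /t/ is realised as [k] next to /ɣ/; /ɣ/ itself does not change.
/t/ is alveolar while /ɣ/ is velar; the output [k] is velar, matching the trigger — so the feature that spreads is place.
Manner and voice are unchanged, so the assimilation is partial, not total.
Checking the remaining alternations: /p/ → [t] after /s/ (bilabial → alveolar, matching alveolar); /b/ → [ɢ] after /q/ (bilabial → uvular, matching uvular) — only place changes, and always toward the preceding segment.
No alternation appears in [caŋgɛɲɛ]: there the adjacent consonants already agree in place (/g/ and /ŋ/ are both velar), so this form is consistent with the same rule.
Since the segment that changes follows the conditioning segment, the assimilation is progressive.

progressive place assimilation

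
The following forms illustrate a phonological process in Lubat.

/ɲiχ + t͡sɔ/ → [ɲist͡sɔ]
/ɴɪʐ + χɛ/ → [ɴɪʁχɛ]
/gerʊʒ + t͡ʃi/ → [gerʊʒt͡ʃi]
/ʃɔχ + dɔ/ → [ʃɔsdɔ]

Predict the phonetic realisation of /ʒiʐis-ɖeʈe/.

[ʒiʐiʂɖeʈe]

The data show regressive place assimilation: /χ/ → [s] before /t͡s/; /ʐ/ → [ʁ] before /χ/; /χ/ → [s] before /d/. In each pair only place changes, matching the following consonant, while manner and voice stay constant.
No alternation appears in [gerʊʒt͡ʃi]: there the adjacent consonants already agree in place (/ʒ/ and /t͡ʃ/ are both postalveolar), so this form is consistent with the same rule.
/s/ is a voiceless alveolar fricative. The following trigger /ɖ/ is retroflex, so /s/ must become retroflex as well.
Changing only its place to retroflex gives [ʂ] — the voiceless retroflex fricative.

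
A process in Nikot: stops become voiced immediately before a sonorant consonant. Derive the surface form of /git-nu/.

[gidnu]

The rule targets /t/ (voiceless alveolar stop), which sits before the trigger /n/ (voiced).
A voiced alveolar stop is [d], so the surface segment is [d].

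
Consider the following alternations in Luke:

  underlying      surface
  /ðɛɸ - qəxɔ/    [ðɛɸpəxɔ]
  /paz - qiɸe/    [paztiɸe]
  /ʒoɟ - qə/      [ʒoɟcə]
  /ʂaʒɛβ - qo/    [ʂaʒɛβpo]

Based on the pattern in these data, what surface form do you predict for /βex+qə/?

The data show progressive place assimilation: /q/ → [p] after /ɸ/; /q/ → [t] after /z/; /q/ → [c] after /ɟ/; /q/ → [p] after /β/. In each pair only place changes, matching the preceding consonant, while manner and voice stay constant.
/q/ is a voiceless uvular stop. The preceding trigger /x/ is velar, so /q/ must become velar as well.
The voiceless velar stop is [k], so /q/ → [k].

[βexkə]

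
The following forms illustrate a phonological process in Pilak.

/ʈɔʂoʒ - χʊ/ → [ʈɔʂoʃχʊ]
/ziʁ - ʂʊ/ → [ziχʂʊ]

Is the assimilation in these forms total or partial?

Comparing underlying and surface forms, /ʒ/ → [ʃ] is the alternation; the neighbouring /χ/ is constant.
The change voiced → voiceless matches the voicing of the following /χ/, identifying this as voicing assimilation.
Place and manner are unchanged, so the assimilation is partial, not total.
Checking the remaining alternation: /ʁ/ → [χ] before /ʂ/ (voiced → voiceless, matching voiceless) — only voicing changes, and always toward the following segment.

partial assimilation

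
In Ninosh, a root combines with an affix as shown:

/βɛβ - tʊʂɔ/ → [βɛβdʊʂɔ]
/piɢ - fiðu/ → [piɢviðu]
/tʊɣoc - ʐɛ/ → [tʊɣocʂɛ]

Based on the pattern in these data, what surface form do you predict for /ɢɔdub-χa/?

The data show progressive voicing assimilation: /t/ → [d] after /β/; /f/ → [v] after /ɢ/; /ʐ/ → [ʂ] after /c/. In each pair only voicing changes, matching the preceding consonant, while place and manner stay constant.
/χ/ is a voiceless uvular fricative. The preceding trigger /b/ is voiced, so /χ/ must become voiced as well.
The voiced uvular fricative is [ʁ], so /χ/ → [ʁ].

[ɢɔdubʁa]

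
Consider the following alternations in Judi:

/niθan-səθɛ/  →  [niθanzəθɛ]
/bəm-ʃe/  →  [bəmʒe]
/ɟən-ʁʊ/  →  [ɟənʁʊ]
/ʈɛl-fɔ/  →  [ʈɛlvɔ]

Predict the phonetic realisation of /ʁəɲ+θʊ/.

[ʁəɲðʊ]

The data show progressive voicing assimilation: /s/ → [z] after /n/; /ʃ/ → [ʒ] after /m/; /f/ → [v] after /l/. In each pair only voicing changes, matching the preceding consonant, while place and manner stay constant.
No alternation appears in [ɟənʁʊ]: there the adjacent consonants already agree in voicing (/ʁ/ and /n/ are both voiced), so this form is consistent with the same rule.
/θ/ is a voiceless dental fricative. The preceding trigger /ɲ/ is voiced, so /θ/ must become voiced as well.
Changing only its voicing to voiced gives [ð] — the voiced dental fricative.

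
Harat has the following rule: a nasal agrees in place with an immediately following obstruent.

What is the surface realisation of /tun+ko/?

[tuŋko]

The rule targets /n/ (voiced alveolar nasal), which sits before the trigger /k/ (velar).
The voiced velar nasal is [ŋ], so /n/ → [ŋ].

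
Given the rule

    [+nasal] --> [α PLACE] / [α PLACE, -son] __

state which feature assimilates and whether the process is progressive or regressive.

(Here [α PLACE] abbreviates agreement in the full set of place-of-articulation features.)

The rule copies the place features (abbreviated [PLACE]) from the environment onto the target, so the assimilating feature is place.
Since the environment is written before the underscore, the trigger precedes the target; the direction is progressive.

progressive place assimilation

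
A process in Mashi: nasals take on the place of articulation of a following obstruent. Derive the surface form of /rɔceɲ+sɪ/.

[rɔcensɪ]

The rule targets /ɲ/ (voiced palatal nasal), which sits before the trigger /s/ (alveolar).
The voiced alveolar nasal is [n], so /ɲ/ → [n].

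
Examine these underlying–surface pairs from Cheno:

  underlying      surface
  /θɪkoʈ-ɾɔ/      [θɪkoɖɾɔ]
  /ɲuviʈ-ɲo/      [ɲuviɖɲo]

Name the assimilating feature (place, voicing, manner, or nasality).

voicing

The segment that alternates is /ʈ/, which surfaces as [ɖ] when adjacent to /ɾ/.
The change voiceless → voiced matches the voicing of the following /ɾ/, identifying this as voicing assimilation.
The same holds elsewhere in the data: /ʈ/ → [ɖ] before /ɲ/ (voiceless → voiced, matching voiced) — only voicing changes, and always toward the following segment.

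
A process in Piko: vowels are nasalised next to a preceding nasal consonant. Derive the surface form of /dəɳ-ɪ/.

The vowel /ɪ/ is adjacent to the preceding nasal /ɳ/, so it acquires [+nasal] and surfaces as [ɪ̃].

[dəɳɪ̃]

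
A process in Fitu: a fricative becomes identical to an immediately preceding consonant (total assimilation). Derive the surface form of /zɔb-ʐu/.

/ʐ/ is the segment targeted by the rule; it sits immediately after /b/, so it assimilates completely and surfaces as [b].

[zɔbbu]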